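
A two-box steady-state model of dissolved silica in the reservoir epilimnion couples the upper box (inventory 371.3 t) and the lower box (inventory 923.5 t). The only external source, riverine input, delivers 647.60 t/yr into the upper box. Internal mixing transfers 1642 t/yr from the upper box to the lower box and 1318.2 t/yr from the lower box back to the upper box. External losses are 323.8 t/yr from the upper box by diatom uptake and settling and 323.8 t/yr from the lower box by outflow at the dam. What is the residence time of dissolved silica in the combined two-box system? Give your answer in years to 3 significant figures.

2.00 yr

For the system as a whole, the A↔B exchange is internal and contributes nothing to the throughput; only the external sinks remove mass.
M_total = 371.3 + 923.5 = 1294.8 t.
ΣF_external_out = 323.8 + 323.8 = 647.60 t/yr.
τ = M_total / ΣF_ext = 1294.8 / 647.60 = 1.999 yr.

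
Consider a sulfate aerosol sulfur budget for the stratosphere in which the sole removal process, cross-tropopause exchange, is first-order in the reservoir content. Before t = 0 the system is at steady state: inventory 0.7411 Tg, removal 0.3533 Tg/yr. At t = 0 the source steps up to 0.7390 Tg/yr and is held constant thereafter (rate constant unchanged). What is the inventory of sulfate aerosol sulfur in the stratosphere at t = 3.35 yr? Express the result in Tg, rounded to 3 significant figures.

1.39 Tg

The sink rate constant is k = F₀/M₀ = 0.3533/0.7411 = 0.4767 yr⁻¹.
Solving dM/dt = F₁ − kM with M(0) = M₀ gives M(t) = F₁/k + (M₀ − F₁/k)·e^(−kt).
F₁/k = 0.7390/0.4767 = 1.5502 Tg; kt = 0.4767 × 3.35 = 1.597, e^(−kt) = 0.2025.
M(3.35) = 1.5502 + (0.7411 − 1.5502) × 0.2025 = 1.5502 − 0.1638 = 1.3863 Tg.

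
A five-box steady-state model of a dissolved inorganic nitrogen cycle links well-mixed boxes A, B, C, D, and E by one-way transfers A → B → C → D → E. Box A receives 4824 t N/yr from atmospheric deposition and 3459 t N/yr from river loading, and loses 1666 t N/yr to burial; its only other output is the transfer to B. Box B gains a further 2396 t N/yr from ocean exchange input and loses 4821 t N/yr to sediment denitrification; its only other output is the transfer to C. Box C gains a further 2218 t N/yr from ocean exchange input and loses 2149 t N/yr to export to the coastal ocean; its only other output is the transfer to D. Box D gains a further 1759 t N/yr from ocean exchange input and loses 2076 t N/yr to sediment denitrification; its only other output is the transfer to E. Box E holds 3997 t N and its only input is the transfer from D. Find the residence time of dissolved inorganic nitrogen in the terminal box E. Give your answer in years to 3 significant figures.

Box A: F(A→B) = (4824 + 3459) − 1666 = 6617.0 t N/yr.
Box B: F(B→C) = (6617.0 + 2396) − 4821 = 4192.0 t N/yr.
Box C: F(C→D) = (4192.0 + 2218) − 2149 = 4261.0 t N/yr.
Box D: F(D→E) = (4261.0 + 1759) − 2076 = 3944.0 t N/yr.
Box E throughput = its input = 3944.0 t N/yr; τ = 3997 / 3944.0 = 1.013 yr.

1.01 yr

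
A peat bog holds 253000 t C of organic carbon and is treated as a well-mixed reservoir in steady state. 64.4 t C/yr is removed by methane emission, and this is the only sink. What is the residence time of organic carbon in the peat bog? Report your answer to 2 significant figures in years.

3900 yr

τ = M / F = 253000 / 64.4 = 3929 yr.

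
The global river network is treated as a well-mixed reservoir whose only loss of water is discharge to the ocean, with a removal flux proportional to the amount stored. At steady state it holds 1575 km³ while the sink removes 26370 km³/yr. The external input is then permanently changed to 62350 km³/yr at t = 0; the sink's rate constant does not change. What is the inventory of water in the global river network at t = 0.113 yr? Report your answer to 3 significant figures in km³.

3400 km³

τ = M₀/F₀ = 1575/26370 = 0.05973 yr; rate constant k = 1/τ.
New steady state M_∞ = F₁/k = F₁·τ = 62350 × 0.05973 = 3724.0 km³.
M(t) = M_∞ + (M₀ − M_∞)·e^(−t/τ); t/τ = 0.113/0.05973 = 1.892, so e^(−t/τ) = 0.1508.
M(t) = 3724.0 − 2149 × 0.1508 = 3400.0 km³.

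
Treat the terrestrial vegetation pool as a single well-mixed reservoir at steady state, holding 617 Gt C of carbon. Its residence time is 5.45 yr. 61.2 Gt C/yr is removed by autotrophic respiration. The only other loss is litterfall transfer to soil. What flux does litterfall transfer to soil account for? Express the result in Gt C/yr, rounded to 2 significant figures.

Total removal F = M/τ = 617 / 5.45 = 113.2 Gt C/yr.
Litterfall transfer to soil = F − (61.2) = 113.2 − 61.20 = 52.01 Gt C/yr.

52 Gt C/yr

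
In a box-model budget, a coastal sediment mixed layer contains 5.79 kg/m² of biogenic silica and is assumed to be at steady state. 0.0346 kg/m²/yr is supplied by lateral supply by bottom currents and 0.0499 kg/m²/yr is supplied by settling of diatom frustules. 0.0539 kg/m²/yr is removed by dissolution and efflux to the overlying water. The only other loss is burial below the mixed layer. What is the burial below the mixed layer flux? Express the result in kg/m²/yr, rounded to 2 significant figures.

At steady state ΣF_in = ΣF_out.
ΣF_in = 0.0346 + 0.0499 = 0.084500 kg/m²/yr.
Burial below the mixed layer flux = ΣF_in − (0.0539) = 0.084500 − 0.05390 = 0.03060 kg/m²/yr.

0.031 kg/m²/yr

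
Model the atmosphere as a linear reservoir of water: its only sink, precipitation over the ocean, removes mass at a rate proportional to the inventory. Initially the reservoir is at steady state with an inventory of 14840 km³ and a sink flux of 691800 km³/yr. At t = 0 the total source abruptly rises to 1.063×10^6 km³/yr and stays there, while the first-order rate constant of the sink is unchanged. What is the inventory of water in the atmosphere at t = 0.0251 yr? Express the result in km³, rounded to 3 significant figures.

The sink rate constant is k = F₀/M₀ = 691800/14840 = 46.62 yr⁻¹.
Solving dM/dt = F₁ − kM with M(0) = M₀ gives M(t) = F₁/k + (M₀ − F₁/k)·e^(−kt).
F₁/k = 1.063×10^6/46.62 = 22803 km³; kt = 46.62 × 0.0251 = 1.170, e^(−kt) = 0.3103.
M(0.0251) = 22803 + (14840 − 22803) × 0.3103 = 22803 − 2471 = 20332 km³.

20300 km³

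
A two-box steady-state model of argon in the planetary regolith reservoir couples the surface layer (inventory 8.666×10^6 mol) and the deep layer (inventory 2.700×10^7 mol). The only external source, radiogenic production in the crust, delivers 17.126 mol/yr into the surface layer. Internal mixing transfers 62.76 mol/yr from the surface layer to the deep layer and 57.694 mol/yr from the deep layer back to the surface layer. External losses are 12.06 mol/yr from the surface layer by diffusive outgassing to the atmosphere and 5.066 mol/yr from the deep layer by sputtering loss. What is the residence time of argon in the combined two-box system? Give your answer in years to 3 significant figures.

2.08×10^6 yr

Residence time in the combined system uses the total inventory and the total *external* removal — internal exchanges between the two boxes cancel.
M_total = 8.666×10^6 + 2.700×10^7 = 3.5666×10^7 mol.
ΣF_external_out = 12.06 + 5.066 = 17.126 mol/yr.
τ = M_total / ΣF_ext = 3.5666×10^7 / 17.126 = 2.083×10^6 yr.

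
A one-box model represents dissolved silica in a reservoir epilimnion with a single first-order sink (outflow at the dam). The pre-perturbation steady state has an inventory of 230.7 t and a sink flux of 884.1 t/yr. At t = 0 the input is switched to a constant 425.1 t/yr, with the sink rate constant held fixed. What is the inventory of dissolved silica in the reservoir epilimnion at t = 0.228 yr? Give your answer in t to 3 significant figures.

161 t

The sink rate constant is k = F₀/M₀ = 884.1/230.7 = 3.832 yr⁻¹.
Solving dM/dt = F₁ − kM with M(0) = M₀ gives M(t) = F₁/k + (M₀ − F₁/k)·e^(−kt).
F₁/k = 425.1/3.832 = 110.93 t; kt = 3.832 × 0.228 = 0.8738, e^(−kt) = 0.4174.
M(0.228) = 110.93 + (230.7 − 110.93) × 0.4174 = 110.93 + 49.99 = 160.92 t.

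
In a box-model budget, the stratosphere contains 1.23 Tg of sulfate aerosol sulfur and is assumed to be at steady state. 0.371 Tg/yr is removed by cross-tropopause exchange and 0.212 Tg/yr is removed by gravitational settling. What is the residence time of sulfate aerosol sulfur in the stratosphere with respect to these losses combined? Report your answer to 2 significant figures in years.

Total removal = 0.3710 + 0.2120 = 0.58300 Tg/yr.
τ = M / ΣF_out = 1.23 / 0.58300 = 2.110 yr.

2.1 yr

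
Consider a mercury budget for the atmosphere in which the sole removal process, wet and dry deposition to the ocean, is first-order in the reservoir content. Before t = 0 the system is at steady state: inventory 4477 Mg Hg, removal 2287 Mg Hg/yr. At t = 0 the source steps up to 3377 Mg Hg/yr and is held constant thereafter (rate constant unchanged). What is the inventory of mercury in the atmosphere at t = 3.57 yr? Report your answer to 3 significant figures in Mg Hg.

6270 Mg Hg

Residence time τ = M₀/F₀ = 1.958 yr. The eventual steady state is M_∞ = M₀·(F₁/F₀) = 4477 × 3377/2287 = 6610.8 Mg Hg.
The anomaly ΔM(t) = M(t) − M_∞ decays as ΔM₀·e^(−t/τ) with ΔM₀ = 4477 − 6610.8 = −2134 Mg Hg.
At t = 3.57 yr, e^(−t/τ) = e^(−1.824) = 0.1614, so ΔM = −344.5 Mg Hg and M = 6610.8 − 344.5 = 6266.3 Mg Hg.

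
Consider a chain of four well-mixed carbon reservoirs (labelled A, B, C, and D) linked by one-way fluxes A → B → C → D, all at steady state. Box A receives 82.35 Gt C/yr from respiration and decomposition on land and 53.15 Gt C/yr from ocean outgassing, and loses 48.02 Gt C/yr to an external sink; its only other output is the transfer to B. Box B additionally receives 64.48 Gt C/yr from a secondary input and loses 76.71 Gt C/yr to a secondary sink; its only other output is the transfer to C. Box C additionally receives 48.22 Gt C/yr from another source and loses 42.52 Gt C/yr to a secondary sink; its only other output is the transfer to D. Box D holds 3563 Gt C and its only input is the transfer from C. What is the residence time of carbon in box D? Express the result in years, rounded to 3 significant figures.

44.0 yr

Box A: F(A→B) = (82.35 + 53.15) − 48.02 = 87.480 Gt C/yr.
Box B: F(B→C) = (87.480 + 64.48) − 76.71 = 75.250 Gt C/yr.
Box C: F(C→D) = (75.250 + 48.22) − 42.52 = 80.950 Gt C/yr.
Box D throughput = its input = 80.950 Gt C/yr; τ = 3563 / 80.950 = 44.01 yr.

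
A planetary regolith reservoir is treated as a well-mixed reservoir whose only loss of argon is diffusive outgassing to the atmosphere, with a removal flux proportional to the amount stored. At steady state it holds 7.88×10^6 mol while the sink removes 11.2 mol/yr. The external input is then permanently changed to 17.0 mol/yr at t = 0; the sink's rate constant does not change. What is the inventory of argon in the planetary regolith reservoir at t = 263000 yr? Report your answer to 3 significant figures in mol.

9.15×10^6 mol

The sink rate constant is k = F₀/M₀ = 11.2/7.88×10^6 = 1.421×10^-6 yr⁻¹.
Solving dM/dt = F₁ − kM with M(0) = M₀ gives M(t) = F₁/k + (M₀ − F₁/k)·e^(−kt).
F₁/k = 17.0/1.421×10^-6 = 1.1961×10^7 mol; kt = 1.421×10^-6 × 263000 = 0.3738, e^(−kt) = 0.6881.
M(263000) = 1.1961×10^7 + (7.88×10^6 − 1.1961×10^7) × 0.6881 = 1.1961×10^7 − 2.808×10^6 = 9.1527×10^6 mol.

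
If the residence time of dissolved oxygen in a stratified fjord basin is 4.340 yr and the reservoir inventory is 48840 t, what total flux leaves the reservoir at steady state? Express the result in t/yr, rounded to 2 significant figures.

11000 t/yr

F = M / τ = 48840 / 4.340 = 11250 t/yr.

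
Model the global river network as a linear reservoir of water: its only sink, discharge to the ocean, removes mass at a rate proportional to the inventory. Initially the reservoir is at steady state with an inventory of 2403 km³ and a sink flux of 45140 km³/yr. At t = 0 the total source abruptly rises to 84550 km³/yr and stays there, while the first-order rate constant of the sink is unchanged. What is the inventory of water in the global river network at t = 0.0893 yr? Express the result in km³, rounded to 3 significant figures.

The sink rate constant is k = F₀/M₀ = 45140/2403 = 18.78 yr⁻¹.
Solving dM/dt = F₁ − kM with M(0) = M₀ gives M(t) = F₁/k + (M₀ − F₁/k)·e^(−kt).
F₁/k = 84550/18.78 = 4501.0 km³; kt = 18.78 × 0.0893 = 1.677, e^(−kt) = 0.1868.
M(0.0893) = 4501.0 + (2403 − 4501.0) × 0.1868 = 4501.0 − 392.0 = 4109.0 km³.

4110 km³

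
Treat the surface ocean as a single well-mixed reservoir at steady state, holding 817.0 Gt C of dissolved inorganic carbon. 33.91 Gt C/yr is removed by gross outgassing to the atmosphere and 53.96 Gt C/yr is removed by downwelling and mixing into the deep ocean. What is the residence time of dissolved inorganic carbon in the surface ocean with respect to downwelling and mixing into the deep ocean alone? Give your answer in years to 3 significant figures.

15.1 yr

Residence time with respect to a single sink: τ = M / F_sink.
τ = 817.0 / 53.96 = 15.14 yr.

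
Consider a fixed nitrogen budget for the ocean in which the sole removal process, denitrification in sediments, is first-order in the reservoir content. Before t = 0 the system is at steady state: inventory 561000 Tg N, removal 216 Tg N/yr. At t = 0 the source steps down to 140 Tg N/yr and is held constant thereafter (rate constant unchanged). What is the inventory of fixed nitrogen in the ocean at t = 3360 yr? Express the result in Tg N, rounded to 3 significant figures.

The sink rate constant is k = F₀/M₀ = 216/561000 = 0.0003850 yr⁻¹.
Solving dM/dt = F₁ − kM with M(0) = M₀ gives M(t) = F₁/k + (M₀ − F₁/k)·e^(−kt).
F₁/k = 140/0.0003850 = 363610 Tg N; kt = 0.0003850 × 3360 = 1.294, e^(−kt) = 0.2743.
M(3360) = 363610 + (561000 − 363610) × 0.2743 = 363610 + 54140 = 417750 Tg N.

418000 Tg N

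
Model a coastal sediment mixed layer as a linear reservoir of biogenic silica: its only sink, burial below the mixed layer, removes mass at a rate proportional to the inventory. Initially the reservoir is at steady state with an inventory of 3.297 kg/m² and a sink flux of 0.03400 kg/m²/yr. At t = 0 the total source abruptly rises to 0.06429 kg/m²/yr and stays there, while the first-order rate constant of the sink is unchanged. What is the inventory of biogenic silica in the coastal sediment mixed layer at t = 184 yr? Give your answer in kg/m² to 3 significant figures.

Residence time τ = M₀/F₀ = 96.97 yr. The eventual steady state is M_∞ = M₀·(F₁/F₀) = 3.297 × 0.06429/0.03400 = 6.2342 kg/m².
The anomaly ΔM(t) = M(t) − M_∞ decays as ΔM₀·e^(−t/τ) with ΔM₀ = 3.297 − 6.2342 = −2.937 kg/m².
At t = 184 yr, e^(−t/τ) = e^(−1.897) = 0.1499, so ΔM = −0.4404 kg/m² and M = 6.2342 − 0.4404 = 5.7938 kg/m².

5.79 kg/m²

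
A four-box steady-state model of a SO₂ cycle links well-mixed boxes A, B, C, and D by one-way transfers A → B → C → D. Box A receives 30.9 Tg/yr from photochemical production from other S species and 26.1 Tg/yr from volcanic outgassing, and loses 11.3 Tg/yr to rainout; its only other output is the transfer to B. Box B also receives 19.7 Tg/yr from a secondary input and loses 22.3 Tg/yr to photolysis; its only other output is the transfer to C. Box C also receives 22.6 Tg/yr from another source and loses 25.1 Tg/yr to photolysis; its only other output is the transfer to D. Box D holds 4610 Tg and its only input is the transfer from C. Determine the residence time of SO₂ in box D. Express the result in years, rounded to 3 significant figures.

114 yr

Box A: F(A→B) = (30.9 + 26.1) − 11.3 = 45.700 Tg/yr.
Box B: F(B→C) = (45.700 + 19.7) − 22.3 = 43.100 Tg/yr.
Box C: F(C→D) = (43.100 + 22.6) − 25.1 = 40.600 Tg/yr.
Box D throughput = its input = 40.600 Tg/yr; τ = 4610 / 40.600 = 113.5 yr.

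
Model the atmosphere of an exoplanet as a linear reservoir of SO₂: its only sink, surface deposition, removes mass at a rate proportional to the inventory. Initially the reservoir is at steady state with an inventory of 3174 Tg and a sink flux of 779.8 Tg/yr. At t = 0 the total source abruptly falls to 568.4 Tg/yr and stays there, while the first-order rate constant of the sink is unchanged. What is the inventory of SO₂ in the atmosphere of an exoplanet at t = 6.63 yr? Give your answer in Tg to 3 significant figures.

2480 Tg

Residence time τ = M₀/F₀ = 4.070 yr. The eventual steady state is M_∞ = M₀·(F₁/F₀) = 3174 × 568.4/779.8 = 2313.5 Tg.
The anomaly ΔM(t) = M(t) − M_∞ decays as ΔM₀·e^(−t/τ) with ΔM₀ = 3174 − 2313.5 = 860.5 Tg.
At t = 6.63 yr, e^(−t/τ) = e^(−1.629) = 0.1961, so ΔM = 168.8 Tg and M = 2313.5 + 168.8 = 2482.3 Tg.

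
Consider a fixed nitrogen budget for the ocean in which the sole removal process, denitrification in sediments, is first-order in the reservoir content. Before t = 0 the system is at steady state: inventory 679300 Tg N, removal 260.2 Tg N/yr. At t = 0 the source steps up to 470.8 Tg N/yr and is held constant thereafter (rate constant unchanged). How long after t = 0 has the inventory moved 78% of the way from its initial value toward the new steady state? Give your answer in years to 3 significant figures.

3950 yr

τ = M₀/F₀ = 679300/260.2 = 2611 yr.
The remaining gap fraction is e^(−t/τ); 78% covered ⇒ e^(−t/τ) = 0.220.
t = −τ ln(0.220) = 2611 × 1.514 = 3953 yr.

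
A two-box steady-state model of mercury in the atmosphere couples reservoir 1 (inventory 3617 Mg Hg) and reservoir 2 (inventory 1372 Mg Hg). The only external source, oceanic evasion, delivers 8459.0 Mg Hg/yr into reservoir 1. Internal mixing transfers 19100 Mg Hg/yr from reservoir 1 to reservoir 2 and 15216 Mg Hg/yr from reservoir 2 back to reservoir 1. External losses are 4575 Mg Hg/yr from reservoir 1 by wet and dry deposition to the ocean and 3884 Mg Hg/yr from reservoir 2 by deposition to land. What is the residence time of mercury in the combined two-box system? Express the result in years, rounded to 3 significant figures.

For the system as a whole, the A↔B exchange is internal and contributes nothing to the throughput; only the external sinks remove mass.
M_total = 3617 + 1372 = 4989.0 Mg Hg.
ΣF_external_out = 4575 + 3884 = 8459.0 Mg Hg/yr.
τ = M_total / ΣF_ext = 4989.0 / 8459.0 = 0.5898 yr.

0.590 yr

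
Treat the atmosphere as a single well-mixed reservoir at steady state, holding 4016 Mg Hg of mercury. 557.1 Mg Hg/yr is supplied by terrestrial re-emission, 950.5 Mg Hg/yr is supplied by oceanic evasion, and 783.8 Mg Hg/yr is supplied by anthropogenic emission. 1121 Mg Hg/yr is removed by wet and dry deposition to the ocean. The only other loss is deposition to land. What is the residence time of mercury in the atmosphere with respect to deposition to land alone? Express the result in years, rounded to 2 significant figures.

3.4 yr

At steady state ΣF_in = ΣF_out.
ΣF_in = 557.1 + 950.5 + 783.8 = 2291.4 Mg Hg/yr.
Deposition to land flux = ΣF_in − (1121) = 2291.4 − 1121 = 1170 Mg Hg/yr.
τ = M / F = 4016 / 1170 = 3.431 yr.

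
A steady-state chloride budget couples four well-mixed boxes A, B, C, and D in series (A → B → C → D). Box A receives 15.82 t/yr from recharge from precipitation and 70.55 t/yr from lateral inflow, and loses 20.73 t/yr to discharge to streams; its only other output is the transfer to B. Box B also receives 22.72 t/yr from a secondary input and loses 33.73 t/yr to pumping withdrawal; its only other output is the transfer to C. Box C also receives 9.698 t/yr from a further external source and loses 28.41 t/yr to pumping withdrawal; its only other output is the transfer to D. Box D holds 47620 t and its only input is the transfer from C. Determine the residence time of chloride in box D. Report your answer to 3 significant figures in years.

Box A: F(A→B) = (15.82 + 70.55) − 20.73 = 65.640 t/yr.
Box B: F(B→C) = (65.640 + 22.72) − 33.73 = 54.630 t/yr.
Box C: F(C→D) = (54.630 + 9.698) − 28.41 = 35.918 t/yr.
Box D throughput = its input = 35.918 t/yr; τ = 47620 / 35.918 = 1326 yr.

1330 yr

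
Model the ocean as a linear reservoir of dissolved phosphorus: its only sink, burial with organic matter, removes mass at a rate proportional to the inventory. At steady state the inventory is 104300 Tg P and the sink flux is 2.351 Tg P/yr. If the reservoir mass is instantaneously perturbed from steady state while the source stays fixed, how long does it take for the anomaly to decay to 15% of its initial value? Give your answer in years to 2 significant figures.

84000 yr

For a linear reservoir the anomaly decays as exp(−t/τ) with τ = M/F = 104300/2.351 = 44360 yr.
exp(−t/τ) = 0.15 ⇒ t = −τ ln(0.15) = 44360 × 1.897 = 84160 yr.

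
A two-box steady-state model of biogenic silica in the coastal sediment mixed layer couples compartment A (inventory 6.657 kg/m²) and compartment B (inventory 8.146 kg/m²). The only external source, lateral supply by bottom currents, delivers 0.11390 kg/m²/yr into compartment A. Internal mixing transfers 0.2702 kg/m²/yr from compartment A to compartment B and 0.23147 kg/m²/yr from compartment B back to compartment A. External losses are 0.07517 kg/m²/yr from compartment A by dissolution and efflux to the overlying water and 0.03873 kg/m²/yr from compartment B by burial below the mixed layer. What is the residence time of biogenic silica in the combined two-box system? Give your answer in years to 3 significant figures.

130 yr

Residence time in the combined system uses the total inventory and the total *external* removal — internal exchanges between the two boxes cancel.
M_total = 6.657 + 8.146 = 14.803 kg/m².
ΣF_external_out = 0.07517 + 0.03873 = 0.11390 kg/m²/yr.
τ = M_total / ΣF_ext = 14.803 / 0.11390 = 130.0 yr.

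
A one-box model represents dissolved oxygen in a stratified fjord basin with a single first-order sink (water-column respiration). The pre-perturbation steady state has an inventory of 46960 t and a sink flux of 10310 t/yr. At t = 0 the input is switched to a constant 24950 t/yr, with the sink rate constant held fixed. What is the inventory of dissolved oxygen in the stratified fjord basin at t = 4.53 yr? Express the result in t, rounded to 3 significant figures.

89000 t

The sink rate constant is k = F₀/M₀ = 10310/46960 = 0.2195 yr⁻¹.
Solving dM/dt = F₁ − kM with M(0) = M₀ gives M(t) = F₁/k + (M₀ − F₁/k)·e^(−kt).
F₁/k = 24950/0.2195 = 113640 t; kt = 0.2195 × 4.53 = 0.9946, e^(−kt) = 0.3699.
M(4.53) = 113640 + (46960 − 113640) × 0.3699 = 113640 − 24660 = 88977 t.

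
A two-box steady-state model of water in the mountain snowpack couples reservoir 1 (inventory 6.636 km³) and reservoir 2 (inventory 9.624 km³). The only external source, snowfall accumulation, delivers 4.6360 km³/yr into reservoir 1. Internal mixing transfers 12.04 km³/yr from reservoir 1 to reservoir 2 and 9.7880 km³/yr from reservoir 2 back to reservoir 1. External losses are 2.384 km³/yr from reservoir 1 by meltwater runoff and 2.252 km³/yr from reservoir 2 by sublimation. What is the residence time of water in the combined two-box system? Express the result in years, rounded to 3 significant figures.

3.51 yr

For the system as a whole, the A↔B exchange is internal and contributes nothing to the throughput; only the external sinks remove mass.
M_total = 6.636 + 9.624 = 16.260 km³.
ΣF_external_out = 2.384 + 2.252 = 4.6360 km³/yr.
τ = M_total / ΣF_ext = 16.260 / 4.6360 = 3.507 yr.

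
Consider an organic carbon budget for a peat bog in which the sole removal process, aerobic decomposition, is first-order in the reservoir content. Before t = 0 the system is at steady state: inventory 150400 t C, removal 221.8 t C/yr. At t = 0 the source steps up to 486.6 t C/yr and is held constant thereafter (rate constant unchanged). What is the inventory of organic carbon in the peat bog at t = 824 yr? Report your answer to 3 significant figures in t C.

The sink rate constant is k = F₀/M₀ = 221.8/150400 = 0.001475 yr⁻¹.
Solving dM/dt = F₁ − kM with M(0) = M₀ gives M(t) = F₁/k + (M₀ − F₁/k)·e^(−kt).
F₁/k = 486.6/0.001475 = 329960 t C; kt = 0.001475 × 824 = 1.215, e^(−kt) = 0.2967.
M(824) = 329960 + (150400 − 329960) × 0.2967 = 329960 − 53270 = 276690 t C.

277000 t C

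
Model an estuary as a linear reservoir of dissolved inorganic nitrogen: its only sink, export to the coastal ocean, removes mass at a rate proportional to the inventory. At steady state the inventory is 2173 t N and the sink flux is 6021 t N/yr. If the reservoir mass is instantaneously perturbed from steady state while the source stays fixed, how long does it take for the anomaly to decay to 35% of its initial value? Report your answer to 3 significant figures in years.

For a linear reservoir the anomaly decays as exp(−t/τ) with τ = M/F = 2173/6021 = 0.3609 yr.
exp(−t/τ) = 0.35 ⇒ t = −τ ln(0.35) = 0.3609 × 1.050 = 0.3789 yr.

0.379 yr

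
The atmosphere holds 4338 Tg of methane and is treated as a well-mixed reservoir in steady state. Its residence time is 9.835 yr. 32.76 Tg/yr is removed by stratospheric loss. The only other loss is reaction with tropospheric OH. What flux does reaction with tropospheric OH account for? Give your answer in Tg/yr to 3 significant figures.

Total removal F = M/τ = 4338 / 9.835 = 441.1 Tg/yr.
Reaction with tropospheric OH = F − (32.76) = 441.1 − 32.76 = 408.3 Tg/yr.

408 Tg/yr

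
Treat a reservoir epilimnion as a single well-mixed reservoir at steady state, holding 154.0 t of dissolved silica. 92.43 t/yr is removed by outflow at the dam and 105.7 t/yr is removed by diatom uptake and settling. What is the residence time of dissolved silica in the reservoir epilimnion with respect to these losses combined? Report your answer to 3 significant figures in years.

Total removal = 92.43 + 105.7 = 198.13 t/yr.
τ = M / ΣF_out = 154.0 / 198.13 = 0.7773 yr.

0.777 yr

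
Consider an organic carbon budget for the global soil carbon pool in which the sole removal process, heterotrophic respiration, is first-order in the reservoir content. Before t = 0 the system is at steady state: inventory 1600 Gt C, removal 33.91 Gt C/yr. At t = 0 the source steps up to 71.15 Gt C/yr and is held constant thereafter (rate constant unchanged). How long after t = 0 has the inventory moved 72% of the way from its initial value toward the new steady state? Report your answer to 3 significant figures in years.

τ = M₀/F₀ = 1600/33.91 = 47.18 yr.
The remaining gap fraction is e^(−t/τ); 72% covered ⇒ e^(−t/τ) = 0.280.
t = −τ ln(0.280) = 47.18 × 1.273 = 60.06 yr.

60.1 yr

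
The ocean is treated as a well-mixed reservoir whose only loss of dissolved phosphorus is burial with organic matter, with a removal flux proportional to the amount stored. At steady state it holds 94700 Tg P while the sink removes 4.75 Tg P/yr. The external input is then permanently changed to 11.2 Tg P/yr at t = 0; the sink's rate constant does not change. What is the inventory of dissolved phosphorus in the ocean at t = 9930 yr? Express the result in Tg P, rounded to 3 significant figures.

145000 Tg P

Residence time τ = M₀/F₀ = 19940 yr. The eventual steady state is M_∞ = M₀·(F₁/F₀) = 94700 × 11.2/4.75 = 223290 Tg P.
The anomaly ΔM(t) = M(t) − M_∞ decays as ΔM₀·e^(−t/τ) with ΔM₀ = 94700 − 223290 = −128600 Tg P.
At t = 9930 yr, e^(−t/τ) = e^(−0.4981) = 0.6077, so ΔM = −78150 Tg P and M = 223290 − 78150 = 145150 Tg P.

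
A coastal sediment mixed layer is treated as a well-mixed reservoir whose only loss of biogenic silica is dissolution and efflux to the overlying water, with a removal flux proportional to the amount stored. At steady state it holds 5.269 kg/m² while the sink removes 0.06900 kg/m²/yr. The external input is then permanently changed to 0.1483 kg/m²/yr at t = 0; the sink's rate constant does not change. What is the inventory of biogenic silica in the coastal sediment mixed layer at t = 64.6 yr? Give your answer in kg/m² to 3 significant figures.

The sink rate constant is k = F₀/M₀ = 0.06900/5.269 = 0.01310 yr⁻¹.
Solving dM/dt = F₁ − kM with M(0) = M₀ gives M(t) = F₁/k + (M₀ − F₁/k)·e^(−kt).
F₁/k = 0.1483/0.01310 = 11.325 kg/m²; kt = 0.01310 × 64.6 = 0.8460, e^(−kt) = 0.4291.
M(64.6) = 11.325 + (5.269 − 11.325) × 0.4291 = 11.325 − 2.599 = 8.7258 kg/m².

8.73 kg/m²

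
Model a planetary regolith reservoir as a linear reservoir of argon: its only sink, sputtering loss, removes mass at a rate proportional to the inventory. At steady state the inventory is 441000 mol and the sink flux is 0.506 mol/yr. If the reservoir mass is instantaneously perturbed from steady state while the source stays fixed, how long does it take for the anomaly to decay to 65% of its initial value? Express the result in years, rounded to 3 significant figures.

For a linear reservoir the anomaly decays as exp(−t/τ) with τ = M/F = 441000/0.506 = 871500 yr.
exp(−t/τ) = 0.65 ⇒ t = −τ ln(0.65) = 871500 × 0.4308 = 375400 yr.

375000 yr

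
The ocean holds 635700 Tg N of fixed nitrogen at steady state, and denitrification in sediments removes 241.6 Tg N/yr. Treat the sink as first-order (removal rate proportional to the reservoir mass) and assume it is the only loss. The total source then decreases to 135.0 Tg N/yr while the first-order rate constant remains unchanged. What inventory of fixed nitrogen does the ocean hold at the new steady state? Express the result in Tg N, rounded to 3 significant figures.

355000 Tg N

Rate constant k = F/M = 241.6 / 635700 = 0.0003801 yr⁻¹.
At the new steady state, source = k·M_new ⇒ M_new = 135.0 / 0.0003801 = 355200 Tg N.
(Equivalently M_new = M × F_new/F_old = 635700 × 135.0/241.6.)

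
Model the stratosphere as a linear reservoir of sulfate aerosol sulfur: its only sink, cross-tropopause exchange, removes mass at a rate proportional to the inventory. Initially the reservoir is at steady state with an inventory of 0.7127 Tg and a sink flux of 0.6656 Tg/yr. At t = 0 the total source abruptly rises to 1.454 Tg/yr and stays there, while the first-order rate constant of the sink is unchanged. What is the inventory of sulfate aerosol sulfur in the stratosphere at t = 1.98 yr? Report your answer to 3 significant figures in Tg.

1.42 Tg

τ = M₀/F₀ = 0.7127/0.6656 = 1.071 yr; rate constant k = 1/τ.
New steady state M_∞ = F₁/k = F₁·τ = 1.454 × 1.071 = 1.5569 Tg.
M(t) = M_∞ + (M₀ − M_∞)·e^(−t/τ); t/τ = 1.98/1.071 = 1.849, so e^(−t/τ) = 0.1574.
M(t) = 1.5569 − 0.8442 × 0.1574 = 1.4240 Tg.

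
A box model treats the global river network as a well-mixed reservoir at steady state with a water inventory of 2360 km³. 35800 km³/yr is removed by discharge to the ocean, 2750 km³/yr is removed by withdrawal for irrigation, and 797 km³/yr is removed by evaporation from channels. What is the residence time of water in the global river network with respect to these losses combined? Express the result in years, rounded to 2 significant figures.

Total removal = 35800 + 2750 + 797.0 = 39347 km³/yr.
τ = M / ΣF_out = 2360 / 39347 = 0.05998 yr.

0.060 yr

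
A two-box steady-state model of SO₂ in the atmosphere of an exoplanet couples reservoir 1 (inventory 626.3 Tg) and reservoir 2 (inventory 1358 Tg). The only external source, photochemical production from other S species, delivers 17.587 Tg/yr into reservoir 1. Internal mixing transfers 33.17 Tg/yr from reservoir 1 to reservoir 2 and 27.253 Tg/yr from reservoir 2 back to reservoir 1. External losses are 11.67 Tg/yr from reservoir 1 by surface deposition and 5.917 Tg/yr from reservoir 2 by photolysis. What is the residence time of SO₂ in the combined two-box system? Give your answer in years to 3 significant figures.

Treat the two boxes together as one reservoir: the mixing fluxes between them are internal recycling, so τ = ΣM / Σ(external losses).
M_total = 626.3 + 1358 = 1984.3 Tg.
ΣF_external_out = 11.67 + 5.917 = 17.587 Tg/yr.
τ = M_total / ΣF_ext = 1984.3 / 17.587 = 112.8 yr.

113 yr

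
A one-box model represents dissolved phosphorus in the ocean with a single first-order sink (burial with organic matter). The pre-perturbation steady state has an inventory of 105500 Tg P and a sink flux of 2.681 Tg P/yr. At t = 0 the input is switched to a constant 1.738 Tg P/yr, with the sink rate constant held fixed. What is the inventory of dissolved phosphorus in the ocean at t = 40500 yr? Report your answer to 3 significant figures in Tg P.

81700 Tg P

Residence time τ = M₀/F₀ = 39350 yr. The eventual steady state is M_∞ = M₀·(F₁/F₀) = 105500 × 1.738/2.681 = 68392 Tg P.
The anomaly ΔM(t) = M(t) − M_∞ decays as ΔM₀·e^(−t/τ) with ΔM₀ = 105500 − 68392 = 37110 Tg P.
At t = 40500 yr, e^(−t/τ) = e^(−1.029) = 0.3573, so ΔM = 13260 Tg P and M = 68392 + 13260 = 81650 Tg P.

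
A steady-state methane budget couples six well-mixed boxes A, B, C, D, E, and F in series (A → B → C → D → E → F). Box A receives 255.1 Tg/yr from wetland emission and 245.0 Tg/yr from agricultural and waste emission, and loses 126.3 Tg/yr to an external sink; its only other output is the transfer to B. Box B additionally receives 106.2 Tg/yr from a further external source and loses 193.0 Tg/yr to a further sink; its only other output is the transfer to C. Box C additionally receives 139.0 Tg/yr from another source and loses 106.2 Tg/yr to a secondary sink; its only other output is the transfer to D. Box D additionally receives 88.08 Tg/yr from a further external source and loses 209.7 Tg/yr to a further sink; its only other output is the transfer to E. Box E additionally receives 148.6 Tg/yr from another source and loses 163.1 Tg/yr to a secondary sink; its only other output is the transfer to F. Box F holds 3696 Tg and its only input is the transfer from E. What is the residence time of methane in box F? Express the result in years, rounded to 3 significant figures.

Box A: F(A→B) = (255.1 + 245.0) − 126.3 = 373.80 Tg/yr.
Box B: F(B→C) = (373.80 + 106.2) − 193.0 = 287.00 Tg/yr.
Box C: F(C→D) = (287.00 + 139.0) − 106.2 = 319.80 Tg/yr.
Box D: F(D→E) = (319.80 + 88.08) − 209.7 = 198.18 Tg/yr.
Box E: F(E→F) = (198.18 + 148.6) − 163.1 = 183.68 Tg/yr.
Box F throughput = its input = 183.68 Tg/yr; τ = 3696 / 183.68 = 20.12 yr.

20.1 yr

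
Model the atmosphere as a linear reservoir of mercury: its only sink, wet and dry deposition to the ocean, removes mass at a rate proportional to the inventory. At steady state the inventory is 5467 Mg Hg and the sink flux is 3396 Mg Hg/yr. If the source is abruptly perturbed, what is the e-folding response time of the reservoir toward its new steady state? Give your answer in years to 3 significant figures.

For a linear reservoir the response time equals the residence time τ = M/F.
τ = 5467 / 3396 = 1.610 yr.

1.61 yr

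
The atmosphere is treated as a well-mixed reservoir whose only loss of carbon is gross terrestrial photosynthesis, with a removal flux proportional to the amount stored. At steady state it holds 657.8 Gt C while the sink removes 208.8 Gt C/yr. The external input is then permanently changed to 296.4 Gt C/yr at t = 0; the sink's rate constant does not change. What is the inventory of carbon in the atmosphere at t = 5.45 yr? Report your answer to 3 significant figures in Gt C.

Residence time τ = M₀/F₀ = 3.150 yr. The eventual steady state is M_∞ = M₀·(F₁/F₀) = 657.8 × 296.4/208.8 = 933.77 Gt C.
The anomaly ΔM(t) = M(t) − M_∞ decays as ΔM₀·e^(−t/τ) with ΔM₀ = 657.8 − 933.77 = −276.0 Gt C.
At t = 5.45 yr, e^(−t/τ) = e^(−1.730) = 0.1773, so ΔM = −48.93 Gt C and M = 933.77 − 48.93 = 884.85 Gt C.

885 Gt C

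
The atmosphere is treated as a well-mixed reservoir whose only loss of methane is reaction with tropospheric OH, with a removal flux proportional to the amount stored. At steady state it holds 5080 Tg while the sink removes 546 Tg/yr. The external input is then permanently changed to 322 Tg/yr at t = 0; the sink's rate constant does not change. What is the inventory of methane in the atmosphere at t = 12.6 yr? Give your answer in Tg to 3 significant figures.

Residence time τ = M₀/F₀ = 9.304 yr. The eventual steady state is M_∞ = M₀·(F₁/F₀) = 5080 × 322/546 = 2995.9 Tg.
The anomaly ΔM(t) = M(t) − M_∞ decays as ΔM₀·e^(−t/τ) with ΔM₀ = 5080 − 2995.9 = 2084 Tg.
At t = 12.6 yr, e^(−t/τ) = e^(−1.354) = 0.2581, so ΔM = 538.0 Tg and M = 2995.9 + 538.0 = 3533.9 Tg.

3530 Tg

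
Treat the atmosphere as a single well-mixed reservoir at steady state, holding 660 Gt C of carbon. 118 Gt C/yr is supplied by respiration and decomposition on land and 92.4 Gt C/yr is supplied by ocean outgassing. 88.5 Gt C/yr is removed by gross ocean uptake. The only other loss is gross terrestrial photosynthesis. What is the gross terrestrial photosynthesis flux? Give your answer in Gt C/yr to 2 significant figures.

120 Gt C/yr

At steady state ΣF_in = ΣF_out.
ΣF_in = 118 + 92.4 = 210.40 Gt C/yr.
Gross terrestrial photosynthesis flux = ΣF_in − (88.5) = 210.40 − 88.50 = 121.9 Gt C/yr.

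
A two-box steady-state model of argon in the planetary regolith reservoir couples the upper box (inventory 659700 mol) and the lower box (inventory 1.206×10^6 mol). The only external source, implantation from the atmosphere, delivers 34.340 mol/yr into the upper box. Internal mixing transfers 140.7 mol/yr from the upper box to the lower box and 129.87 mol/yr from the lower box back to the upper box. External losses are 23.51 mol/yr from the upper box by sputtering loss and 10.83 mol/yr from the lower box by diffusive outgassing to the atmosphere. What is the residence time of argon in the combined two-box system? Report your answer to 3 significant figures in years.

Treat the two boxes together as one reservoir: the mixing fluxes between them are internal recycling, so τ = ΣM / Σ(external losses).
M_total = 659700 + 1.206×10^6 = 1.8657×10^6 mol.
ΣF_external_out = 23.51 + 10.83 = 34.340 mol/yr.
τ = M_total / ΣF_ext = 1.8657×10^6 / 34.340 = 54330 yr.

54300 yr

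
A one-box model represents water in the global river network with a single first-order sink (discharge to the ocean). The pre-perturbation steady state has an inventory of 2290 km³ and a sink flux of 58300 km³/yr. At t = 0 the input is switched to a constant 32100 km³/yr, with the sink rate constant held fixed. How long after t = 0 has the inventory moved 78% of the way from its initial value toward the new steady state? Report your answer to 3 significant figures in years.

τ = M₀/F₀ = 2290/58300 = 0.03928 yr.
The remaining gap fraction is e^(−t/τ); 78% covered ⇒ e^(−t/τ) = 0.220.
t = −τ ln(0.220) = 0.03928 × 1.514 = 0.05947 yr.

0.0595 yr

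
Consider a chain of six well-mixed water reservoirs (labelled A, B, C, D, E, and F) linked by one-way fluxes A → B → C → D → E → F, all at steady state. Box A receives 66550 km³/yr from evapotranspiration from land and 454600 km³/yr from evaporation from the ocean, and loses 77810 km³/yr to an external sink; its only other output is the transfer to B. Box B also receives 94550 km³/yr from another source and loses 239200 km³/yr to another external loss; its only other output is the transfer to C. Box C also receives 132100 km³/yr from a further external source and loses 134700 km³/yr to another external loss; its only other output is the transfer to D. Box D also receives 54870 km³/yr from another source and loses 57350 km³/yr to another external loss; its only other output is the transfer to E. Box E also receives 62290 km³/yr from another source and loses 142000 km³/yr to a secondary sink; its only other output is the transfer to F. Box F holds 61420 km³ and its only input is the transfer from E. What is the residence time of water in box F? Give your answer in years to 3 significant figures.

0.287 yr

Box A: F(A→B) = (66550 + 454600) − 77810 = 443340 km³/yr.
Box B: F(B→C) = (443340 + 94550) − 239200 = 298690 km³/yr.
Box C: F(C→D) = (298690 + 132100) − 134700 = 296090 km³/yr.
Box D: F(D→E) = (296090 + 54870) − 57350 = 293610 km³/yr.
Box E: F(E→F) = (293610 + 62290) − 142000 = 213900 km³/yr.
Box F throughput = its input = 213900 km³/yr; τ = 61420 / 213900 = 0.2871 yr.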